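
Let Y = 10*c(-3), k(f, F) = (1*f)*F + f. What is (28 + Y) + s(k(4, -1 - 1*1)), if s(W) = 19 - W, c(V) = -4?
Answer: 11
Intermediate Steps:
k(f, F) = f + F*f (k(f, F) = f*F + f = F*f + f = f + F*f)
Y = -40 (Y = 10*(-4) = -40)
(28 + Y) + s(k(4, -1 - 1*1)) = (28 - 40) + (19 - 4*(1 + (-1 - 1*1))) = -12 + (19 - 4*(1 + (-1 - 1))) = -12 + (19 - 4*(1 - 2)) = -12 + (19 - 4*(-1)) = -12 + (19 - 1*(-4)) = -12 + (19 + 4) = -12 + 23 = 11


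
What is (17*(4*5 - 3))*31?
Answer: 8959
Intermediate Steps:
(17*(4*5 - 3))*31 = (17*(20 - 3))*31 = (17*17)*31 = 289*31 = 8959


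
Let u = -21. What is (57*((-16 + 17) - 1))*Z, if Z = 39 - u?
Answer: 0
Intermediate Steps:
Z = 60 (Z = 39 - 1*(-21) = 39 + 21 = 60)
(57*((-16 + 17) - 1))*Z = (57*((-16 + 17) - 1))*60 = (57*(1 - 1))*60 = (57*0)*60 = 0*60 = 0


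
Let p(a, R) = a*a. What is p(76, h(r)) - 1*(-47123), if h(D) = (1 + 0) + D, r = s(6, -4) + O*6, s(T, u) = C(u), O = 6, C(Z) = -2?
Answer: 52899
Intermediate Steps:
s(T, u) = -2
r = 34 (r = -2 + 6*6 = -2 + 36 = 34)
h(D) = 1 + D
p(a, R) = a²
p(76, h(r)) - 1*(-47123) = 76² - 1*(-47123) = 5776 + 47123 = 52899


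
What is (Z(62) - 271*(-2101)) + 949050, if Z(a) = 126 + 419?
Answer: 1518966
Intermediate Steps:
Z(a) = 545
(Z(62) - 271*(-2101)) + 949050 = (545 - 271*(-2101)) + 949050 = (545 + 569371) + 949050 = 569916 + 949050 = 1518966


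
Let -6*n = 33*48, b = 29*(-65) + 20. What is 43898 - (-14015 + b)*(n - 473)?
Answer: -11659662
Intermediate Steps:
b = -1865 (b = -1885 + 20 = -1865)
n = -264 (n = -11*48/2 = -1/6*1584 = -264)
43898 - (-14015 + b)*(n - 473) = 43898 - (-14015 - 1865)*(-264 - 473) = 43898 - (-15880)*(-737) = 43898 - 1*11703560 = 43898 - 11703560 = -11659662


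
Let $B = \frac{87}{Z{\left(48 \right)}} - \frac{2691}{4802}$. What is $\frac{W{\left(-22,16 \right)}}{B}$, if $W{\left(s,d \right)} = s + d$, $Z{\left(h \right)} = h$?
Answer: $- \frac{230496}{48101} \approx -4.7919$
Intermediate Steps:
$W{\left(s,d \right)} = d + s$
$B = \frac{48101}{38416}$ ($B = \frac{87}{48} - \frac{2691}{4802} = 87 \cdot \frac{1}{48} - \frac{2691}{4802} = \frac{29}{16} - \frac{2691}{4802} = \frac{48101}{38416} \approx 1.2521$)
$\frac{W{\left(-22,16 \right)}}{B} = \frac{16 - 22}{\frac{48101}{38416}} = \left(-6\right) \frac{38416}{48101} = - \frac{230496}{48101}$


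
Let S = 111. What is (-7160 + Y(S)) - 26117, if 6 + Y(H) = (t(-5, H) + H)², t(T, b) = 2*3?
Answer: -19594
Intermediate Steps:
t(T, b) = 6
Y(H) = -6 + (6 + H)²
(-7160 + Y(S)) - 26117 = (-7160 + (-6 + (6 + 111)²)) - 26117 = (-7160 + (-6 + 117²)) - 26117 = (-7160 + (-6 + 13689)) - 26117 = (-7160 + 13683) - 26117 = 6523 - 26117 = -19594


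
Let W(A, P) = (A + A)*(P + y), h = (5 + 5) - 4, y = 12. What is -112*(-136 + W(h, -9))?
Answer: 11200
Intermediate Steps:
h = 6 (h = 10 - 4 = 6)
W(A, P) = 2*A*(12 + P) (W(A, P) = (A + A)*(P + 12) = (2*A)*(12 + P) = 2*A*(12 + P))
-112*(-136 + W(h, -9)) = -112*(-136 + 2*6*(12 - 9)) = -112*(-136 + 2*6*3) = -112*(-136 + 36) = -112*(-100) = 11200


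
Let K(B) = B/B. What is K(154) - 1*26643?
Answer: -26642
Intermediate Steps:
K(B) = 1
K(154) - 1*26643 = 1 - 1*26643 = 1 - 26643 = -26642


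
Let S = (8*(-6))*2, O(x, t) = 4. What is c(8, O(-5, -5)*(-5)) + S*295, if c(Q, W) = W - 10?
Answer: -28350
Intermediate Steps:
c(Q, W) = -10 + W
S = -96 (S = -48*2 = -96)
c(8, O(-5, -5)*(-5)) + S*295 = (-10 + 4*(-5)) - 96*295 = (-10 - 20) - 28320 = -30 - 28320 = -28350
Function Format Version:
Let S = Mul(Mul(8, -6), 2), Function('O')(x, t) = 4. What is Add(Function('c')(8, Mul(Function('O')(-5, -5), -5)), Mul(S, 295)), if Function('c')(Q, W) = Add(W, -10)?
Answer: -28350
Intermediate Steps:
Function('c')(Q, W) = Add(-10, W)
S = -96 (S = Mul(-48, 2) = -96)
Add(Function('c')(8, Mul(Function('O')(-5, -5), -5)), Mul(S, 295)) = Add(Add(-10, Mul(4, -5)), Mul(-96, 295)) = Add(Add(-10, -20), -28320) = Add(-30, -28320) = -28350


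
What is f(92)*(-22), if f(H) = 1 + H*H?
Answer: -186230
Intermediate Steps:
f(H) = 1 + H**2
f(92)*(-22) = (1 + 92**2)*(-22) = (1 + 8464)*(-22) = 8465*(-22) = -186230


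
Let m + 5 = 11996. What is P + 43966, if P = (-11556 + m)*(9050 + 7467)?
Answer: 7228861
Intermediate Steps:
m = 11991 (m = -5 + 11996 = 11991)
P = 7184895 (P = (-11556 + 11991)*(9050 + 7467) = 435*16517 = 7184895)
P + 43966 = 7184895 + 43966 = 7228861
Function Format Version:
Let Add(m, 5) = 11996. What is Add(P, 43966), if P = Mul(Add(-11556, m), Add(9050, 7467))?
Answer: 7228861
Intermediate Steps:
m = 11991 (m = Add(-5, 11996) = 11991)
P = 7184895 (P = Mul(Add(-11556, 11991), Add(9050, 7467)) = Mul(435, 16517) = 7184895)
Add(P, 43966) = Add(7184895, 43966) = 7228861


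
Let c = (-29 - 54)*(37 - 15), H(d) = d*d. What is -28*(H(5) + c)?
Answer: 50428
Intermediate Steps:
H(d) = d**2
c = -1826 (c = -83*22 = -1826)
-28*(H(5) + c) = -28*(5**2 - 1826) = -28*(25 - 1826) = -28*(-1801) = 50428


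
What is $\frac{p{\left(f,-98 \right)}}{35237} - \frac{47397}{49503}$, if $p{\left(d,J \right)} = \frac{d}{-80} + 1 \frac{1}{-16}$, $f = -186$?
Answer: $- \frac{44533762359}{46515658960} \approx -0.95739$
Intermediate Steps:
$p{\left(d,J \right)} = - \frac{1}{16} - \frac{d}{80}$ ($p{\left(d,J \right)} = d \left(- \frac{1}{80}\right) + 1 \left(- \frac{1}{16}\right) = - \frac{d}{80} - \frac{1}{16} = - \frac{1}{16} - \frac{d}{80}$)
$\frac{p{\left(f,-98 \right)}}{35237} - \frac{47397}{49503} = \frac{- \frac{1}{16} - - \frac{93}{40}}{35237} - \frac{47397}{49503} = \left(- \frac{1}{16} + \frac{93}{40}\right) \frac{1}{35237} - \frac{15799}{16501} = \frac{181}{80} \cdot \frac{1}{35237} - \frac{15799}{16501} = \frac{181}{2818960} - \frac{15799}{16501} = - \frac{44533762359}{46515658960}$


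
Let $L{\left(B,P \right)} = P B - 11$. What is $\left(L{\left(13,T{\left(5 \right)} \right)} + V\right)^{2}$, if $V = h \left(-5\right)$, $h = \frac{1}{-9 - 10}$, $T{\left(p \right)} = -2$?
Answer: $\frac{487204}{361} \approx 1349.6$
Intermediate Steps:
$L{\left(B,P \right)} = -11 + B P$ ($L{\left(B,P \right)} = B P - 11 = -11 + B P$)
$h = - \frac{1}{19}$ ($h = \frac{1}{-19} = - \frac{1}{19} \approx -0.052632$)
$V = \frac{5}{19}$ ($V = \left(- \frac{1}{19}\right) \left(-5\right) = \frac{5}{19} \approx 0.26316$)
$\left(L{\left(13,T{\left(5 \right)} \right)} + V\right)^{2} = \left(\left(-11 + 13 \left(-2\right)\right) + \frac{5}{19}\right)^{2} = \left(\left(-11 - 26\right) + \frac{5}{19}\right)^{2} = \left(-37 + \frac{5}{19}\right)^{2} = \left(- \frac{698}{19}\right)^{2} = \frac{487204}{361}$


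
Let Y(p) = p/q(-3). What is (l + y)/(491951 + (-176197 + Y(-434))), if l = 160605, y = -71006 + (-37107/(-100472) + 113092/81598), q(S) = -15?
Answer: 289963874786745/1021929364795328 ≈ 0.28374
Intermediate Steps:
y = -15318818726977/215745112 (y = -71006 + (-37107*(-1/100472) + 113092*(1/81598)) = -71006 + (1953/5288 + 56546/40799) = -71006 + 378695695/215745112 = -15318818726977/215745112 ≈ -71004.)
Y(p) = -p/15 (Y(p) = p/(-15) = p*(-1/15) = -p/15)
(l + y)/(491951 + (-176197 + Y(-434))) = (160605 - 15318818726977/215745112)/(491951 + (-176197 - 1/15*(-434))) = 19330924985783/(215745112*(491951 + (-176197 + 434/15))) = 19330924985783/(215745112*(491951 - 2642521/15)) = 19330924985783/(215745112*(4736744/15)) = (19330924985783/215745112)*(15/4736744) = 289963874786745/1021929364795328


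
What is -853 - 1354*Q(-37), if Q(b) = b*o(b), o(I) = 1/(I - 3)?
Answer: -42109/20 ≈ -2105.4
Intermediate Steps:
o(I) = 1/(-3 + I)
Q(b) = b/(-3 + b)
-853 - 1354*Q(-37) = -853 - (-50098)/(-3 - 37) = -853 - (-50098)/(-40) = -853 - (-50098)*(-1)/40 = -853 - 1354*37/40 = -853 - 25049/20 = -42109/20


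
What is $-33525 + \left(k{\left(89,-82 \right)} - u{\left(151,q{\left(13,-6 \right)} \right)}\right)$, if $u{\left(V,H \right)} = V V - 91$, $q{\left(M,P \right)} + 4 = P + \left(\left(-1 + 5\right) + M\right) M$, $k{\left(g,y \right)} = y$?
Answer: $-56317$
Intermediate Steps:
$q{\left(M,P \right)} = -4 + P + M \left(4 + M\right)$ ($q{\left(M,P \right)} = -4 + \left(P + \left(\left(-1 + 5\right) + M\right) M\right) = -4 + \left(P + \left(4 + M\right) M\right) = -4 + \left(P + M \left(4 + M\right)\right) = -4 + P + M \left(4 + M\right)$)
$u{\left(V,H \right)} = -91 + V^{2}$ ($u{\left(V,H \right)} = V^{2} - 91 = -91 + V^{2}$)
$-33525 + \left(k{\left(89,-82 \right)} - u{\left(151,q{\left(13,-6 \right)} \right)}\right) = -33525 - 22792 = -56317$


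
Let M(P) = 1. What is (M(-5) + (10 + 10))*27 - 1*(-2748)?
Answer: 3315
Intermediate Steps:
(M(-5) + (10 + 10))*27 - 1*(-2748) = (1 + (10 + 10))*27 - 1*(-2748) = (1 + 20)*27 + 2748 = 21*27 + 2748 = 567 + 2748 = 3315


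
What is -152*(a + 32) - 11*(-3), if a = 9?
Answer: -6199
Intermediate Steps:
-152*(a + 32) - 11*(-3) = -152*(9 + 32) - 11*(-3) = -152*41 + 33 = -6232 + 33 = -6199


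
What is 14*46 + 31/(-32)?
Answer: 20577/32 ≈ 643.03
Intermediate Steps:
14*46 + 31/(-32) = 644 + 31*(-1/32) = 644 - 31/32 = 20577/32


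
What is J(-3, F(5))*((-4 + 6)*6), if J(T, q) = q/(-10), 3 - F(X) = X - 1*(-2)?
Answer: 24/5 ≈ 4.8000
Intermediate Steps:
F(X) = 1 - X (F(X) = 3 - (X - 1*(-2)) = 3 - (X + 2) = 3 - (2 + X) = 3 + (-2 - X) = 1 - X)
J(T, q) = -q/10 (J(T, q) = q*(-1/10) = -q/10)
J(-3, F(5))*((-4 + 6)*6) = (-(1 - 1*5)/10)*((-4 + 6)*6) = (-(1 - 5)/10)*(2*6) = -1/10*(-4)*12 = (2/5)*12 = 24/5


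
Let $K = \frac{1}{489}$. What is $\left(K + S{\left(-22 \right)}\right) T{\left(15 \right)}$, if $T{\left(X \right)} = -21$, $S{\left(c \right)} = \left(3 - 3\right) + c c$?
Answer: $- \frac{1656739}{163} \approx -10164.0$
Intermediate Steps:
$S{\left(c \right)} = c^{2}$ ($S{\left(c \right)} = 0 + c^{2} = c^{2}$)
$K = \frac{1}{489} \approx 0.002045$
$\left(K + S{\left(-22 \right)}\right) T{\left(15 \right)} = \left(\frac{1}{489} + \left(-22\right)^{2}\right) \left(-21\right) = \left(\frac{1}{489} + 484\right) \left(-21\right) = \frac{236677}{489} \left(-21\right) = - \frac{1656739}{163}$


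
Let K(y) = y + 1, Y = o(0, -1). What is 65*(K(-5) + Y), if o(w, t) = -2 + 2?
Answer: -260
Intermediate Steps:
o(w, t) = 0
Y = 0
K(y) = 1 + y
65*(K(-5) + Y) = 65*((1 - 5) + 0) = 65*(-4 + 0) = 65*(-4) = -260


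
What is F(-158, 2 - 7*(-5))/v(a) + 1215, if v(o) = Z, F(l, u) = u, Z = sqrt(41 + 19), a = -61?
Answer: 1215 + 37*sqrt(15)/30 ≈ 1219.8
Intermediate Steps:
Z = 2*sqrt(15) (Z = sqrt(60) = 2*sqrt(15) ≈ 7.7460)
v(o) = 2*sqrt(15)
F(-158, 2 - 7*(-5))/v(a) + 1215 = (2 - 7*(-5))/((2*sqrt(15))) + 1215 = (2 + 35)*(sqrt(15)/30) + 1215 = 37*(sqrt(15)/30) + 1215 = 37*sqrt(15)/30 + 1215 = 1215 + 37*sqrt(15)/30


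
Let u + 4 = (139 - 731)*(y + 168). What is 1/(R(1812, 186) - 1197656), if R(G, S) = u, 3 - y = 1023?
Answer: -1/693276 ≈ -1.4424e-6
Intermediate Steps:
y = -1020 (y = 3 - 1*1023 = 3 - 1023 = -1020)
u = 504380 (u = -4 + (139 - 731)*(-1020 + 168) = -4 - 592*(-852) = -4 + 504384 = 504380)
R(G, S) = 504380
1/(R(1812, 186) - 1197656) = 1/(504380 - 1197656) = 1/(-693276) = -1/693276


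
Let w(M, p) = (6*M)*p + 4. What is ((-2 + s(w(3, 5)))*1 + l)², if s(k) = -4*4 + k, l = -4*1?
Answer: 5184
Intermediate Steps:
w(M, p) = 4 + 6*M*p (w(M, p) = 6*M*p + 4 = 4 + 6*M*p)
l = -4
s(k) = -16 + k
((-2 + s(w(3, 5)))*1 + l)² = ((-2 + (-16 + (4 + 6*3*5)))*1 - 4)² = ((-2 + (-16 + (4 + 90)))*1 - 4)² = ((-2 + (-16 + 94))*1 - 4)² = ((-2 + 78)*1 - 4)² = (76*1 - 4)² = (76 - 4)² = 72² = 5184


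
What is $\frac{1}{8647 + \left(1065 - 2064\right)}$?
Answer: $\frac{1}{7648} \approx 0.00013075$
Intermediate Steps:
$\frac{1}{8647 + \left(1065 - 2064\right)} = \frac{1}{8647 - 999} = \frac{1}{7648}$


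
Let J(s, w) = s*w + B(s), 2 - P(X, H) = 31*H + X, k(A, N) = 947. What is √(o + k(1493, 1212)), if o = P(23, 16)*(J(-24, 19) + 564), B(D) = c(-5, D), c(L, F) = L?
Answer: 4*I*√3269 ≈ 228.7*I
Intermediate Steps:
B(D) = -5
P(X, H) = 2 - X - 31*H (P(X, H) = 2 - (31*H + X) = 2 - (X + 31*H) = 2 + (-X - 31*H) = 2 - X - 31*H)
J(s, w) = -5 + s*w (J(s, w) = s*w - 5 = -5 + s*w)
o = -53251 (o = (2 - 1*23 - 31*16)*((-5 - 24*19) + 564) = (2 - 23 - 496)*((-5 - 456) + 564) = -517*(-461 + 564) = -517*103 = -53251)
√(o + k(1493, 1212)) = √(-53251 + 947) = √(-52304) = 4*I*√3269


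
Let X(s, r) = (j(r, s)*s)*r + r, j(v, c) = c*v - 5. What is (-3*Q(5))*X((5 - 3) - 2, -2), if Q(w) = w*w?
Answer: 150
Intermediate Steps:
j(v, c) = -5 + c*v
Q(w) = w²
X(s, r) = r + r*s*(-5 + r*s) (X(s, r) = ((-5 + s*r)*s)*r + r = ((-5 + r*s)*s)*r + r = (s*(-5 + r*s))*r + r = r*s*(-5 + r*s) + r = r + r*s*(-5 + r*s))
(-3*Q(5))*X((5 - 3) - 2, -2) = (-3*5²)*(-2*(1 + ((5 - 3) - 2)*(-5 - 2*((5 - 3) - 2)))) = (-3*25)*(-2*(1 + (2 - 2)*(-5 - 2*(2 - 2)))) = -(-150)*(1 + 0*(-5 - 2*0)) = -(-150)*(1 + 0*(-5 + 0)) = -(-150)*(1 + 0*(-5)) = -(-150)*(1 + 0) = -(-150) = -75*(-2) = 150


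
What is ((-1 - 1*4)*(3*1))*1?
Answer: -15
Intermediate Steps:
((-1 - 1*4)*(3*1))*1 = ((-1 - 4)*3)*1 = -5*3*1 = -15*1 = -15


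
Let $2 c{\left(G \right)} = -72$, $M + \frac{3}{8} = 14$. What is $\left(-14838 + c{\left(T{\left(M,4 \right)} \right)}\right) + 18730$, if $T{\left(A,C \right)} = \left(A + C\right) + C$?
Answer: $3856$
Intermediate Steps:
$M = \frac{109}{8}$ ($M = - \frac{3}{8} + 14 = \frac{109}{8} \approx 13.625$)
$T{\left(A,C \right)} = A + 2 C$
$c{\left(G \right)} = -36$ ($c{\left(G \right)} = \frac{1}{2} \left(-72\right) = -36$)
$\left(-14838 + c{\left(T{\left(M,4 \right)} \right)}\right) + 18730 = \left(-14838 - 36\right) + 18730 = -14874 + 18730 = 3856$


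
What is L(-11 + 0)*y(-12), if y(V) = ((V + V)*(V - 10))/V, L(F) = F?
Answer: 484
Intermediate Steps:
y(V) = -20 + 2*V (y(V) = ((2*V)*(-10 + V))/V = (2*V*(-10 + V))/V = -20 + 2*V)
L(-11 + 0)*y(-12) = (-11 + 0)*(-20 + 2*(-12)) = -11*(-20 - 24) = -11*(-44) = 484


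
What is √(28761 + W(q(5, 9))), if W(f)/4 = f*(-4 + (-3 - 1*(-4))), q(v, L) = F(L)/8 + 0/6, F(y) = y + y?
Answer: √28734 ≈ 169.51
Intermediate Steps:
F(y) = 2*y
q(v, L) = L/4 (q(v, L) = (2*L)/8 + 0/6 = (2*L)*(⅛) + 0*(⅙) = L/4 + 0 = L/4)
W(f) = -12*f (W(f) = 4*(f*(-4 + (-3 - 1*(-4)))) = 4*(f*(-4 + (-3 + 4))) = 4*(f*(-4 + 1)) = 4*(f*(-3)) = 4*(-3*f) = -12*f)
√(28761 + W(q(5, 9))) = √(28761 - 3*9) = √(28761 - 12*9/4) = √(28761 - 27) = √28734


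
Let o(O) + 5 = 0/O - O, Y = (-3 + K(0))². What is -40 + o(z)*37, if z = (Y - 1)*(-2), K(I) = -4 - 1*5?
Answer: 10357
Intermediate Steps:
K(I) = -9 (K(I) = -4 - 5 = -9)
Y = 144 (Y = (-3 - 9)² = (-12)² = 144)
z = -286 (z = (144 - 1)*(-2) = 143*(-2) = -286)
o(O) = -5 - O (o(O) = -5 + (0/O - O) = -5 + (0 - O) = -5 - O)
-40 + o(z)*37 = -40 + (-5 - 1*(-286))*37 = -40 + (-5 + 286)*37 = -40 + 281*37 = -40 + 10397 = 10357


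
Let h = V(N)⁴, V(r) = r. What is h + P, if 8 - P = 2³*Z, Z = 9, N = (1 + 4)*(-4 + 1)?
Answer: 50561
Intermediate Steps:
N = -15 (N = 5*(-3) = -15)
P = -64 (P = 8 - 2³*9 = 8 - 8*9 = 8 - 1*72 = 8 - 72 = -64)
h = 50625 (h = (-15)⁴ = 50625)
h + P = 50625 - 64 = 50561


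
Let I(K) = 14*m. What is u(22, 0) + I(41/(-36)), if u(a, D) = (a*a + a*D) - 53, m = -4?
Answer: 375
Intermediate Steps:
I(K) = -56 (I(K) = 14*(-4) = -56)
u(a, D) = -53 + a² + D*a (u(a, D) = (a² + D*a) - 53 = -53 + a² + D*a)
u(22, 0) + I(41/(-36)) = (-53 + 22² + 0*22) - 56 = (-53 + 484 + 0) - 56 = 431 - 56 = 375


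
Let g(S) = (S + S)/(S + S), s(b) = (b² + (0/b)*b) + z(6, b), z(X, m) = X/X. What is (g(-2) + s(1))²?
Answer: 9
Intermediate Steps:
z(X, m) = 1
s(b) = 1 + b² (s(b) = (b² + (0/b)*b) + 1 = (b² + 0*b) + 1 = (b² + 0) + 1 = b² + 1 = 1 + b²)
g(S) = 1 (g(S) = (2*S)/((2*S)) = (2*S)*(1/(2*S)) = 1)
(g(-2) + s(1))² = (1 + (1 + 1²))² = (1 + (1 + 1))² = (1 + 2)² = 3² = 9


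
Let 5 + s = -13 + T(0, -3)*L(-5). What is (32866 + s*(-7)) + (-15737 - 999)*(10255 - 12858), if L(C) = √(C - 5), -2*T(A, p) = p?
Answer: 43596800 - 21*I*√10/2 ≈ 4.3597e+7 - 33.204*I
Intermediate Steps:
T(A, p) = -p/2
L(C) = √(-5 + C)
s = -18 + 3*I*√10/2 (s = -5 + (-13 + (-½*(-3))*√(-5 - 5)) = -5 + (-13 + 3*√(-10)/2) = -5 + (-13 + 3*(I*√10)/2) = -5 + (-13 + 3*I*√10/2) = -18 + 3*I*√10/2 ≈ -18.0 + 4.7434*I)
(32866 + s*(-7)) + (-15737 - 999)*(10255 - 12858) = (32866 + (-18 + 3*I*√10/2)*(-7)) + (-15737 - 999)*(10255 - 12858) = (32866 + (126 - 21*I*√10/2)) - 16736*(-2603) = (32992 - 21*I*√10/2) + 43563808 = 43596800 - 21*I*√10/2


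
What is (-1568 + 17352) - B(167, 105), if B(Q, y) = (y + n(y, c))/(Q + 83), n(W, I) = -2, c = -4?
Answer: 3945897/250 ≈ 15784.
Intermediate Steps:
B(Q, y) = (-2 + y)/(83 + Q) (B(Q, y) = (y - 2)/(Q + 83) = (-2 + y)/(83 + Q))
(-1568 + 17352) - B(167, 105) = (-1568 + 17352) - (-2 + 105)/(83 + 167) = 15784 - 103/250 = 3945897/250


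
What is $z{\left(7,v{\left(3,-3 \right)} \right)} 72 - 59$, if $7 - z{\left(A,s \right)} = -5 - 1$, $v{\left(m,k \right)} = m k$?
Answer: $877$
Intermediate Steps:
$v{\left(m,k \right)} = k m$
$z{\left(A,s \right)} = 13$ ($z{\left(A,s \right)} = 7 - \left(-5 - 1\right) = 7 - -6 = 7 + 6 = 13$)
$z{\left(7,v{\left(3,-3 \right)} \right)} 72 - 59 = 13 \cdot 72 - 59 = 936 - 59 = 877$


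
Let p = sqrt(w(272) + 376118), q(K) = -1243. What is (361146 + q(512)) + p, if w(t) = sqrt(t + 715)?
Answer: 359903 + sqrt(376118 + sqrt(987)) ≈ 3.6052e+5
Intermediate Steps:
w(t) = sqrt(715 + t)
p = sqrt(376118 + sqrt(987)) (p = sqrt(sqrt(715 + 272) + 376118) = sqrt(sqrt(987) + 376118) = sqrt(376118 + sqrt(987)) ≈ 613.31)
(361146 + q(512)) + p = (361146 - 1243) + sqrt(376118 + sqrt(987)) = 359903 + sqrt(376118 + sqrt(987))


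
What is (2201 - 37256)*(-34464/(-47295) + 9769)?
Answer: -359944209501/1051 ≈ -3.4248e+8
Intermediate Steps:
(2201 - 37256)*(-34464/(-47295) + 9769) = -35055*(-34464*(-1/47295) + 9769) = -35055*(11488/15765 + 9769) = -35055*154019773/15765 = -359944209501/1051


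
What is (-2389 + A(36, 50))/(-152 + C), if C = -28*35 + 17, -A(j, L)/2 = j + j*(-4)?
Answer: 2173/1115 ≈ 1.9489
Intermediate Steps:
A(j, L) = 6*j (A(j, L) = -2*(j + j*(-4)) = -2*(j - 4*j) = -(-6)*j = 6*j)
C = -963 (C = -980 + 17 = -963)
(-2389 + A(36, 50))/(-152 + C) = (-2389 + 6*36)/(-152 - 963) = (-2389 + 216)/(-1115) = -2173*(-1/1115) = 2173/1115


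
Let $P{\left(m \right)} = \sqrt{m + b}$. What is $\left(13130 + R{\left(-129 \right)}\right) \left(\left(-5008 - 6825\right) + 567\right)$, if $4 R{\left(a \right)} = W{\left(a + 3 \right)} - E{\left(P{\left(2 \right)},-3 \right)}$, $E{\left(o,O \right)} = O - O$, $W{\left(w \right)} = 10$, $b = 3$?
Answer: $-147950745$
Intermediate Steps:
$P{\left(m \right)} = \sqrt{3 + m}$ ($P{\left(m \right)} = \sqrt{m + 3} = \sqrt{3 + m}$)
$E{\left(o,O \right)} = 0$
$R{\left(a \right)} = \frac{5}{2}$ ($R{\left(a \right)} = \frac{10 - 0}{4} = \frac{10 + 0}{4} = \frac{1}{4} \cdot 10 = \frac{5}{2}$)
$\left(13130 + R{\left(-129 \right)}\right) \left(\left(-5008 - 6825\right) + 567\right) = \left(13130 + \frac{5}{2}\right) \left(\left(-5008 - 6825\right) + 567\right) = \frac{26265 \left(-11833 + 567\right)}{2} = \frac{26265}{2} \left(-11266\right) = -147950745$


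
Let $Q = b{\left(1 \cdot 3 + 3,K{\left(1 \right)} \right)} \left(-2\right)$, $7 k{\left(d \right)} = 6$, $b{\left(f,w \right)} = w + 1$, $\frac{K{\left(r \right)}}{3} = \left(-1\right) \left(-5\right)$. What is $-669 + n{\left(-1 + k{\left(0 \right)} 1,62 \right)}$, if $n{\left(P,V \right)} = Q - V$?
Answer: $-763$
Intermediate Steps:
$K{\left(r \right)} = 15$ ($K{\left(r \right)} = 3 \left(\left(-1\right) \left(-5\right)\right) = 3 \cdot 5 = 15$)
$b{\left(f,w \right)} = 1 + w$
$k{\left(d \right)} = \frac{6}{7}$ ($k{\left(d \right)} = \frac{1}{7} \cdot 6 = \frac{6}{7}$)
$Q = -32$ ($Q = \left(1 + 15\right) \left(-2\right) = 16 \left(-2\right) = -32$)
$n{\left(P,V \right)} = -32 - V$
$-669 + n{\left(-1 + k{\left(0 \right)} 1,62 \right)} = -669 - 94 = -763$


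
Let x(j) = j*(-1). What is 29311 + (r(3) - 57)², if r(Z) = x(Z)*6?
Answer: 34936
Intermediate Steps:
x(j) = -j
r(Z) = -6*Z (r(Z) = -Z*6 = -6*Z)
29311 + (r(3) - 57)² = 29311 + (-6*3 - 57)² = 29311 + (-18 - 57)² = 29311 + (-75)² = 29311 + 5625 = 34936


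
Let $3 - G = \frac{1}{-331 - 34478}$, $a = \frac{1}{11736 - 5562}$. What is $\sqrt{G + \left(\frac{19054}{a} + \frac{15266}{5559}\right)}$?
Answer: $\frac{\sqrt{188168268068477539198}}{1264727} \approx 10846.0$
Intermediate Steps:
$a = \frac{1}{6174}$ ($a = \frac{1}{11736 - 5562} = \frac{1}{6174} \approx 0.00016197$)
$G = \frac{104428}{34809}$ ($G = 3 - \frac{1}{-331 - 34478} = 3 - \frac{1}{-34809} = 3 - - \frac{1}{34809} = 3 + \frac{1}{34809} = \frac{104428}{34809} \approx 3.0$)
$\sqrt{G + \left(\frac{19054}{a} + \frac{15266}{5559}\right)} = \sqrt{\frac{104428}{34809} + \left(19054 \frac{1}{\frac{1}{6174}} + \frac{15266}{5559}\right)} = \sqrt{\frac{104428}{34809} + \left(19054 \cdot 6174 + 15266 \cdot \frac{1}{5559}\right)} = \sqrt{\frac{104428}{34809} + \left(117639396 + \frac{898}{327}\right)} = \sqrt{\frac{104428}{34809} + \frac{38468083390}{327}} = \sqrt{\frac{148781727652274}{1264727}} = \frac{\sqrt{188168268068477539198}}{1264727}$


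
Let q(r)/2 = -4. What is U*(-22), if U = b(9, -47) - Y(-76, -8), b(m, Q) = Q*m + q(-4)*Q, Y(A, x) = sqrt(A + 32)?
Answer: 1034 + 44*I*sqrt(11) ≈ 1034.0 + 145.93*I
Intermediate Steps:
q(r) = -8 (q(r) = 2*(-4) = -8)
Y(A, x) = sqrt(32 + A)
b(m, Q) = -8*Q + Q*m (b(m, Q) = Q*m - 8*Q = -8*Q + Q*m)
U = -47 - 2*I*sqrt(11) (U = -47*(-8 + 9) - sqrt(32 - 76) = -47*1 - sqrt(-44) = -47 - 2*I*sqrt(11) ≈ -47.0 - 6.6332*I)
U*(-22) = (-47 - 2*I*sqrt(11))*(-22) = 1034 + 44*I*sqrt(11)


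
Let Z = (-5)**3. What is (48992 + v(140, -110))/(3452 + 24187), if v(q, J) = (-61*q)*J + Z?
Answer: 988267/27639 ≈ 35.756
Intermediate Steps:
Z = -125
v(q, J) = -125 - 61*J*q (v(q, J) = (-61*q)*J - 125 = -61*J*q - 125 = -125 - 61*J*q)
(48992 + v(140, -110))/(3452 + 24187) = (48992 + (-125 - 61*(-110)*140))/(3452 + 24187) = (48992 + (-125 + 939400))/27639 = (48992 + 939275)*(1/27639) = 988267*(1/27639) = 988267/27639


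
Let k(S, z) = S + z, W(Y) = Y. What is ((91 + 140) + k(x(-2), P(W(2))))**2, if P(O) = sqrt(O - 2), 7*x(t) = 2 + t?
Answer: 53361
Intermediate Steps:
x(t) = 2/7 + t/7 (x(t) = (2 + t)/7 = 2/7 + t/7)
P(O) = sqrt(-2 + O)
((91 + 140) + k(x(-2), P(W(2))))**2 = ((91 + 140) + ((2/7 + (1/7)*(-2)) + sqrt(-2 + 2)))**2 = (231 + ((2/7 - 2/7) + sqrt(0)))**2 = (231 + (0 + 0))**2 = (231 + 0)**2 = 231**2 = 53361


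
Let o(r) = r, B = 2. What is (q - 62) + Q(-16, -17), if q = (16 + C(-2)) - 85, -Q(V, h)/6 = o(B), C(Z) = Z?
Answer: -145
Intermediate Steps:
Q(V, h) = -12 (Q(V, h) = -6*2 = -12)
q = -71 (q = (16 - 2) - 85 = 14 - 85 = -71)
(q - 62) + Q(-16, -17) = (-71 - 62) - 12 = -133 - 12 = -145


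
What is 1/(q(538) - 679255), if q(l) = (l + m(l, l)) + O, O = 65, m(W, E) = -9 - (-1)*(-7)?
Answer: -1/678668 ≈ -1.4735e-6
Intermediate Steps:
m(W, E) = -16 (m(W, E) = -9 - 1*7 = -9 - 7 = -16)
q(l) = 49 + l (q(l) = (l - 16) + 65 = (-16 + l) + 65 = 49 + l)
1/(q(538) - 679255) = 1/((49 + 538) - 679255) = 1/(587 - 679255) = 1/(-678668) = -1/678668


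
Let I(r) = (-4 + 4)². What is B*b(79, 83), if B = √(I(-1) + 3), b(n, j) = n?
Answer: 79*√3 ≈ 136.83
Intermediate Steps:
I(r) = 0 (I(r) = 0² = 0)
B = √3 (B = √(0 + 3) = √3 ≈ 1.7320)
B*b(79, 83) = √3*79 = 79*√3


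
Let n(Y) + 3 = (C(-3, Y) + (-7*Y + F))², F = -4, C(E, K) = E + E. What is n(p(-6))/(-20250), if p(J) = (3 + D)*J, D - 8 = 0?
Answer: -204301/20250 ≈ -10.089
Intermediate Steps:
D = 8 (D = 8 + 0 = 8)
p(J) = 11*J (p(J) = (3 + 8)*J = 11*J)
C(E, K) = 2*E
n(Y) = -3 + (-10 - 7*Y)² (n(Y) = -3 + (2*(-3) + (-7*Y - 4))² = -3 + (-6 + (-4 - 7*Y))² = -3 + (-10 - 7*Y)²)
n(p(-6))/(-20250) = (-3 + (10 + 7*(11*(-6)))²)/(-20250) = (-3 + (10 + 7*(-66))²)*(-1/20250) = (-3 + (10 - 462)²)*(-1/20250) = (-3 + (-452)²)*(-1/20250) = (-3 + 204304)*(-1/20250) = 204301*(-1/20250) = -204301/20250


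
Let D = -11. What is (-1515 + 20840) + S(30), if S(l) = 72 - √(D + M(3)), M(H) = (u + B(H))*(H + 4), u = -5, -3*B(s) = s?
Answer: 19397 - I*√53 ≈ 19397.0 - 7.2801*I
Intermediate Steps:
B(s) = -s/3
M(H) = (-5 - H/3)*(4 + H) (M(H) = (-5 - H/3)*(H + 4) = (-5 - H/3)*(4 + H))
S(l) = 72 - I*√53 (S(l) = 72 - √(-11 + (-20 - 19/3*3 - ⅓*3²)) = 72 - √(-11 + (-20 - 19 - ⅓*9)) = 72 - √(-11 + (-20 - 19 - 3)) = 72 - √(-11 - 42) = 72 - √(-53) = 72 - I*√53)
(-1515 + 20840) + S(30) = (-1515 + 20840) + (72 - I*√53) = 19325 + (72 - I*√53) = 19397 - I*√53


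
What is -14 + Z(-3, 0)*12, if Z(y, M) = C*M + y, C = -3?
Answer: -50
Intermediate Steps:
Z(y, M) = y - 3*M (Z(y, M) = -3*M + y = y - 3*M)
-14 + Z(-3, 0)*12 = -14 + (-3 - 3*0)*12 = -14 + (-3 + 0)*12 = -14 - 3*12 = -14 - 36 = -50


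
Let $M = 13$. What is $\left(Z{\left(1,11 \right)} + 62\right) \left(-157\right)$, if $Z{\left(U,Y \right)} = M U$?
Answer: $-11775$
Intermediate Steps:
$Z{\left(U,Y \right)} = 13 U$
$\left(Z{\left(1,11 \right)} + 62\right) \left(-157\right) = \left(13 \cdot 1 + 62\right) \left(-157\right) = \left(13 + 62\right) \left(-157\right) = 75 \left(-157\right) = -11775$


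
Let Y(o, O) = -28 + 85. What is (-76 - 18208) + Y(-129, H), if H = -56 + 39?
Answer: -18227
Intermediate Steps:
H = -17
Y(o, O) = 57
(-76 - 18208) + Y(-129, H) = (-76 - 18208) + 57 = -18284 + 57 = -18227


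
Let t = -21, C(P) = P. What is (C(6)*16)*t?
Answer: -2016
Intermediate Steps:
(C(6)*16)*t = (6*16)*(-21) = 96*(-21) = -2016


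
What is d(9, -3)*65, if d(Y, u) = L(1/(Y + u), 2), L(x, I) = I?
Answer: 130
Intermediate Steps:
d(Y, u) = 2
d(9, -3)*65 = 2*65 = 130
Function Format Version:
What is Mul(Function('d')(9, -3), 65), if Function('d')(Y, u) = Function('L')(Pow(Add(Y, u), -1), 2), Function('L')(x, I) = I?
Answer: 130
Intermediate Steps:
Function('d')(Y, u) = 2
Mul(Function('d')(9, -3), 65) = Mul(2, 65) = 130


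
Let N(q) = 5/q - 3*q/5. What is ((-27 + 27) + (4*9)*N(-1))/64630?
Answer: -396/161575 ≈ -0.0024509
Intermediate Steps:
N(q) = 5/q - 3*q/5
((-27 + 27) + (4*9)*N(-1))/64630 = ((-27 + 27) + (4*9)*(5/(-1) - ⅗*(-1)))/64630 = (0 + 36*(5*(-1) + ⅗))*(1/64630) = (0 + 36*(-5 + ⅗))*(1/64630) = (0 + 36*(-22/5))*(1/64630) = (0 - 792/5)*(1/64630) = -792/5*1/64630 = -396/161575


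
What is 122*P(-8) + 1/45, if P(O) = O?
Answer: -43919/45 ≈ -975.98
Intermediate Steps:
122*P(-8) + 1/45 = 122*(-8) + 1/45 = -976 + 1/45 = -43919/45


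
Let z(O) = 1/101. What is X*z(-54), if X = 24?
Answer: 24/101 ≈ 0.23762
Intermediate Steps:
z(O) = 1/101
X*z(-54) = 24*(1/101) = 24/101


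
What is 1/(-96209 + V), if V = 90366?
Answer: -1/5843 ≈ -0.00017114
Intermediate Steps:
1/(-96209 + V) = 1/(-96209 + 90366) = 1/(-5843) = -1/5843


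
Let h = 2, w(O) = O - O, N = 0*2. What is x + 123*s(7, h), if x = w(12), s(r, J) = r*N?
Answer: 0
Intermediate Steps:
N = 0
w(O) = 0
s(r, J) = 0 (s(r, J) = r*0 = 0)
x = 0
x + 123*s(7, h) = 0 + 123*0 = 0 + 0 = 0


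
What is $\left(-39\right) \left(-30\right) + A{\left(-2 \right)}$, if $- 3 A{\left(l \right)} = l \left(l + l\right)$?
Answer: $\frac{3502}{3} \approx 1167.3$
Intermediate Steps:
$A{\left(l \right)} = - \frac{2 l^{2}}{3}$ ($A{\left(l \right)} = - \frac{l \left(l + l\right)}{3} = - \frac{l 2 l}{3} = - \frac{2 l^{2}}{3}$)
$\left(-39\right) \left(-30\right) + A{\left(-2 \right)} = \left(-39\right) \left(-30\right) - \frac{2 \left(-2\right)^{2}}{3} = 1170 - \frac{8}{3} = \frac{3502}{3}$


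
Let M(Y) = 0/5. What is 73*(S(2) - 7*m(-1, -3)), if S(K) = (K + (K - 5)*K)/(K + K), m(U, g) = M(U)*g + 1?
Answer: -584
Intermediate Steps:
M(Y) = 0 (M(Y) = 0*(1/5) = 0)
m(U, g) = 1 (m(U, g) = 0*g + 1 = 0 + 1 = 1)
S(K) = (K + K*(-5 + K))/(2*K) (S(K) = (K + (-5 + K)*K)/((2*K)) = (K + K*(-5 + K))*(1/(2*K)) = (K + K*(-5 + K))/(2*K))
73*(S(2) - 7*m(-1, -3)) = 73*((-2 + (1/2)*2) - 7*1) = 73*((-2 + 1) - 7) = 73*(-1 - 7) = 73*(-8) = -584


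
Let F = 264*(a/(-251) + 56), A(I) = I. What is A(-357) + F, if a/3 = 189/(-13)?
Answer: 47224989/3263 ≈ 14473.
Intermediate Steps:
a = -567/13 (a = 3*(189/(-13)) = 3*(189*(-1/13)) = 3*(-189/13) = -567/13 ≈ -43.615)
F = 48389880/3263 (F = 264*(-567/13/(-251) + 56) = 264*(-567/13*(-1/251) + 56) = 264*(567/3263 + 56) = 264*(183295/3263) = 48389880/3263 ≈ 14830.)
A(-357) + F = -357 + 48389880/3263 = 47224989/3263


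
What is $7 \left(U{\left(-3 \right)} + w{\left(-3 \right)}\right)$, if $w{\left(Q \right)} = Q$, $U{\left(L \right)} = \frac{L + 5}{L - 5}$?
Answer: $- \frac{91}{4} \approx -22.75$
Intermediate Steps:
$U{\left(L \right)} = \frac{5 + L}{-5 + L}$
$7 \left(U{\left(-3 \right)} + w{\left(-3 \right)}\right) = 7 \left(\frac{5 - 3}{-5 - 3} - 3\right) = 7 \left(\frac{1}{-8} \cdot 2 - 3\right) = 7 \left(\left(- \frac{1}{8}\right) 2 - 3\right) = 7 \left(- \frac{1}{4} - 3\right) = 7 \left(- \frac{13}{4}\right) = - \frac{91}{4}$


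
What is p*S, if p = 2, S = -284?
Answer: -568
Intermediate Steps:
p*S = 2*(-284) = -568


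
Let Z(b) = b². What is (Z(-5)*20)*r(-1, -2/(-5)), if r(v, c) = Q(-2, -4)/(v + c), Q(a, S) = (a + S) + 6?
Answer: 0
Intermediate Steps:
Q(a, S) = 6 + S + a (Q(a, S) = (S + a) + 6 = 6 + S + a)
r(v, c) = 0 (r(v, c) = (6 - 4 - 2)/(v + c) = 0/(c + v) = 0)
(Z(-5)*20)*r(-1, -2/(-5)) = ((-5)²*20)*0 = (25*20)*0 = 500*0 = 0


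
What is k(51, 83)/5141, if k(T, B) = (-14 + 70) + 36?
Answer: 92/5141 ≈ 0.017895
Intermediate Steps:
k(T, B) = 92 (k(T, B) = 56 + 36 = 92)
k(51, 83)/5141 = 92/5141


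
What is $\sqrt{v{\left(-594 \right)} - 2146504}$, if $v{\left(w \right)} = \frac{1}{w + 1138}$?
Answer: $\frac{35 i \sqrt{32409582}}{136} \approx 1465.1 i$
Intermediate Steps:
$v{\left(w \right)} = \frac{1}{1138 + w}$
$\sqrt{v{\left(-594 \right)} - 2146504} = \sqrt{\frac{1}{1138 - 594} - 2146504} = \sqrt{\frac{1}{544} - 2146504} = \sqrt{- \frac{1167698175}{544}} = \frac{35 i \sqrt{32409582}}{136}$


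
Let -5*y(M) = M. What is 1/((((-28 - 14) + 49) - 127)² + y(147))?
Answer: 5/71853 ≈ 6.9587e-5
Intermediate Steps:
y(M) = -M/5
1/((((-28 - 14) + 49) - 127)² + y(147)) = 1/((((-28 - 14) + 49) - 127)² - ⅕*147) = 1/(((-42 + 49) - 127)² - 147/5) = 1/((7 - 127)² - 147/5) = 1/((-120)² - 147/5) = 1/(14400 - 147/5) = 1/(71853/5) = 5/71853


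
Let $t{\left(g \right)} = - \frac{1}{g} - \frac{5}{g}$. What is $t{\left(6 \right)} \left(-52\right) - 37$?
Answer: $15$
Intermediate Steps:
$t{\left(g \right)} = - \frac{6}{g}$
$t{\left(6 \right)} \left(-52\right) - 37 = - \frac{6}{6} \left(-52\right) - 37 = \left(-6\right) \frac{1}{6} \left(-52\right) - 37 = \left(-1\right) \left(-52\right) - 37 = 52 - 37 = 15$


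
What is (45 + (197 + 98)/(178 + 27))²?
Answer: 3625216/1681 ≈ 2156.6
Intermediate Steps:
(45 + (197 + 98)/(178 + 27))² = (45 + 295/205)² = (45 + 295*(1/205))² = (45 + 59/41)² = (1904/41)² = 3625216/1681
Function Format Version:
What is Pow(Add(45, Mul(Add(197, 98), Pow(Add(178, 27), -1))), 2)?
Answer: Rational(3625216, 1681) ≈ 2156.6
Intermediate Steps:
Pow(Add(45, Mul(Add(197, 98), Pow(Add(178, 27), -1))), 2) = Pow(Add(45, Mul(295, Pow(205, -1))), 2) = Pow(Add(45, Mul(295, Rational(1, 205))), 2) = Pow(Add(45, Rational(59, 41)), 2) = Pow(Rational(1904, 41), 2) = Rational(3625216, 1681)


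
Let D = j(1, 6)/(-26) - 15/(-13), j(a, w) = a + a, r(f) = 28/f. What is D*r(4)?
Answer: 98/13 ≈ 7.5385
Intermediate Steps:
j(a, w) = 2*a
D = 14/13 (D = (2*1)/(-26) - 15/(-13) = 2*(-1/26) - 15*(-1/13) = -1/13 + 15/13 = 14/13 ≈ 1.0769)
D*r(4) = 14*(28/4)/13 = 14*(28*(1/4))/13 = (14/13)*7 = 98/13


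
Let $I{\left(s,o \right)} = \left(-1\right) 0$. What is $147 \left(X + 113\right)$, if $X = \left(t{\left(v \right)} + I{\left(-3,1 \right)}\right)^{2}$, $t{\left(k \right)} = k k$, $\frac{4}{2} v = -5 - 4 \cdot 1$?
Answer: $\frac{1230243}{16} \approx 76890.0$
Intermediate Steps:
$v = - \frac{9}{2}$ ($v = \frac{-5 - 4 \cdot 1}{2} = \frac{-5 - 4}{2} = \frac{1}{2} \left(-9\right) = - \frac{9}{2} \approx -4.5$)
$I{\left(s,o \right)} = 0$
$t{\left(k \right)} = k^{2}$
$X = \frac{6561}{16}$ ($X = \left(\left(- \frac{9}{2}\right)^{2} + 0\right)^{2} = \left(\frac{81}{4} + 0\right)^{2} = \left(\frac{81}{4}\right)^{2} = \frac{6561}{16} \approx 410.06$)
$147 \left(X + 113\right) = 147 \left(\frac{6561}{16} + 113\right) = 147 \cdot \frac{8369}{16} = \frac{1230243}{16}$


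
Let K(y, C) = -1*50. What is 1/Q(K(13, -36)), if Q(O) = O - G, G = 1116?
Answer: -1/1166 ≈ -0.00085763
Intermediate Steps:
K(y, C) = -50
Q(O) = -1116 + O (Q(O) = O - 1*1116 = O - 1116 = -1116 + O)
1/Q(K(13, -36)) = 1/(-1116 - 50) = 1/(-1166) = -1/1166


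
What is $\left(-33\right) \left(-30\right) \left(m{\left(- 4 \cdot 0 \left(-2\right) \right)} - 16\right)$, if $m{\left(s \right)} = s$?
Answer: $-15840$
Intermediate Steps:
$\left(-33\right) \left(-30\right) \left(m{\left(- 4 \cdot 0 \left(-2\right) \right)} - 16\right) = \left(-33\right) \left(-30\right) \left(- 4 \cdot 0 \left(-2\right) - 16\right) = 990 \left(\left(-4\right) 0 - 16\right) = 990 \left(0 - 16\right) = 990 \left(-16\right) = -15840$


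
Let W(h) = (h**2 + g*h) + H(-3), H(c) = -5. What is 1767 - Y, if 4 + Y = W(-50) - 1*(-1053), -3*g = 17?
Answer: -6181/3 ≈ -2060.3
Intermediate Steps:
g = -17/3 (g = -1/3*17 = -17/3 ≈ -5.6667)
W(h) = -5 + h**2 - 17*h/3 (W(h) = (h**2 - 17*h/3) - 5 = -5 + h**2 - 17*h/3)
Y = 11482/3 (Y = -4 + ((-5 + (-50)**2 - 17/3*(-50)) - 1*(-1053)) = -4 + ((-5 + 2500 + 850/3) + 1053) = -4 + (8335/3 + 1053) = -4 + 11494/3 = 11482/3 ≈ 3827.3)
1767 - Y = 1767 - 1*11482/3 = 1767 - 11482/3 = -6181/3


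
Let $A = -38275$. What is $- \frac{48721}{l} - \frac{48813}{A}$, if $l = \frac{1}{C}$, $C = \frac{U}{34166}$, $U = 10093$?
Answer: $- \frac{18819721058617}{1307703650} \approx -14391.0$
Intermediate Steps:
$C = \frac{10093}{34166} \approx 0.29541$
$l = \frac{34166}{10093}$ ($l = \frac{1}{\frac{10093}{34166}} = \frac{34166}{10093} \approx 3.3851$)
$- \frac{48721}{l} - \frac{48813}{A} = - \frac{48721}{\frac{34166}{10093}} - \frac{48813}{-38275} = \left(-48721\right) \frac{10093}{34166} - - \frac{48813}{38275} = - \frac{491741053}{34166} + \frac{48813}{38275} = - \frac{18819721058617}{1307703650}$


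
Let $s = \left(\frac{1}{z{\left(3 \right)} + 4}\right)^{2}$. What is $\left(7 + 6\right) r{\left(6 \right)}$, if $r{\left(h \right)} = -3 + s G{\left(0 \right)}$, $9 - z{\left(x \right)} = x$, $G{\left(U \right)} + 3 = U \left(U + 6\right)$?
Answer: $- \frac{3939}{100} \approx -39.39$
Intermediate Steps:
$G{\left(U \right)} = -3 + U \left(6 + U\right)$ ($G{\left(U \right)} = -3 + U \left(U + 6\right) = -3 + U \left(6 + U\right)$)
$z{\left(x \right)} = 9 - x$
$s = \frac{1}{100}$ ($s = \left(\frac{1}{\left(9 - 3\right) + 4}\right)^{2} = \left(\frac{1}{6 + 4}\right)^{2} = \left(\frac{1}{10}\right)^{2} = \frac{1}{100} \approx 0.01$)
$r{\left(h \right)} = - \frac{303}{100}$ ($r{\left(h \right)} = -3 + \frac{-3 + 0^{2} + 6 \cdot 0}{100} = -3 + \frac{-3 + 0 + 0}{100} = -3 + \frac{1}{100} \left(-3\right) = -3 - \frac{3}{100} = - \frac{303}{100}$)
$\left(7 + 6\right) r{\left(6 \right)} = \left(7 + 6\right) \left(- \frac{303}{100}\right) = 13 \left(- \frac{303}{100}\right) = - \frac{3939}{100}$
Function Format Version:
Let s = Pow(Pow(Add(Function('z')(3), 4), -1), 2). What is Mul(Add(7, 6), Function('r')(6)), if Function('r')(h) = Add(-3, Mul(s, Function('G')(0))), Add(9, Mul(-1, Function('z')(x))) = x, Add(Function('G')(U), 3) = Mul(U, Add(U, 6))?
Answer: Rational(-3939, 100) ≈ -39.390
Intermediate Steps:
Function('G')(U) = Add(-3, Mul(U, Add(6, U))) (Function('G')(U) = Add(-3, Mul(U, Add(U, 6))) = Add(-3, Mul(U, Add(6, U))))
Function('z')(x) = Add(9, Mul(-1, x))
s = Rational(1, 100) (s = Pow(Pow(Add(Add(9, Mul(-1, 3)), 4), -1), 2) = Pow(Pow(Add(Add(9, -3), 4), -1), 2) = Pow(Pow(Add(6, 4), -1), 2) = Pow(Pow(10, -1), 2) = Pow(Rational(1, 10), 2) = Rational(1, 100) ≈ 0.010000)
Function('r')(h) = Rational(-303, 100) (Function('r')(h) = Add(-3, Mul(Rational(1, 100), Add(-3, Pow(0, 2), Mul(6, 0)))) = Add(-3, Mul(Rational(1, 100), Add(-3, 0, 0))) = Add(-3, Mul(Rational(1, 100), -3)) = Add(-3, Rational(-3, 100)) = Rational(-303, 100))
Mul(Add(7, 6), Function('r')(6)) = Mul(Add(7, 6), Rational(-303, 100)) = Mul(13, Rational(-303, 100)) = Rational(-3939, 100)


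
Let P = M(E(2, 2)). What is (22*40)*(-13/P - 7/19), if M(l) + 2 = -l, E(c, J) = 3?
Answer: 37312/19 ≈ 1963.8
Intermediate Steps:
M(l) = -2 - l
P = -5 (P = -2 - 1*3 = -2 - 3 = -5)
(22*40)*(-13/P - 7/19) = (22*40)*(-13/(-5) - 7/19) = 880*(-13*(-⅕) - 7*1/19) = 880*(13/5 - 7/19) = 880*(212/95) = 37312/19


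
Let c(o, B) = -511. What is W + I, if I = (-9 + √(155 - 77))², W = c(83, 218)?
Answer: -511 + (9 - √78)² ≈ -510.97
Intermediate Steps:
W = -511
I = (-9 + √78)² ≈ 0.028304
W + I = -511 + (9 - √78)²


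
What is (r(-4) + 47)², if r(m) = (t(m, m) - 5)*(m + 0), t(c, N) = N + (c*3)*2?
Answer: 32041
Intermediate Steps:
t(c, N) = N + 6*c (t(c, N) = N + (3*c)*2 = N + 6*c)
r(m) = m*(-5 + 7*m) (r(m) = ((m + 6*m) - 5)*(m + 0) = (7*m - 5)*m = (-5 + 7*m)*m = m*(-5 + 7*m))
(r(-4) + 47)² = (-4*(-5 + 7*(-4)) + 47)² = (-4*(-5 - 28) + 47)² = (-4*(-33) + 47)² = (132 + 47)² = 179² = 32041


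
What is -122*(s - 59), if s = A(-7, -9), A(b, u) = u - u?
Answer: 7198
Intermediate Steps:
A(b, u) = 0
s = 0
-122*(s - 59) = -122*(0 - 59) = -122*(-59) = 7198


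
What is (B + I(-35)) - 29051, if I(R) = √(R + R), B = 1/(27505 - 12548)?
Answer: -434515806/14957 + I*√70 ≈ -29051.0 + 8.3666*I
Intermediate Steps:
B = 1/14957 ≈ 6.6858e-5
I(R) = √2*√R (I(R) = √(2*R) = √2*√R)
(B + I(-35)) - 29051 = (1/14957 + √2*√(-35)) - 29051 = (1/14957 + √2*(I*√35)) - 29051 = (1/14957 + I*√70) - 29051 = -434515806/14957 + I*√70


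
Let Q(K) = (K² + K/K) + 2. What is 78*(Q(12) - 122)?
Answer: 1950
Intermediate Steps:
Q(K) = 3 + K² (Q(K) = (K² + 1) + 2 = (1 + K²) + 2 = 3 + K²)
78*(Q(12) - 122) = 78*((3 + 12²) - 122) = 78*((3 + 144) - 122) = 78*(147 - 122) = 78*25 = 1950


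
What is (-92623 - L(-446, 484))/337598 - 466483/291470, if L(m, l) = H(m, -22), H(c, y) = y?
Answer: -46118535326/24599922265 ≈ -1.8747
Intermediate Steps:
L(m, l) = -22
(-92623 - L(-446, 484))/337598 - 466483/291470 = (-92623 - 1*(-22))/337598 - 466483/291470 = (-92623 + 22)*(1/337598) - 466483*1/291470 = -92601*1/337598 - 466483/291470 = -92601/337598 - 466483/291470 = -46118535326/24599922265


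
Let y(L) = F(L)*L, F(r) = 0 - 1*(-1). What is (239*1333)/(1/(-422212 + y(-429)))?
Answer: -134647928267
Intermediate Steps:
F(r) = 1 (F(r) = 0 + 1 = 1)
y(L) = L (y(L) = 1*L = L)
(239*1333)/(1/(-422212 + y(-429))) = (239*1333)/(1/(-422212 - 429)) = 318587/(1/(-422641)) = 318587/(-1/422641) = 318587*(-422641) = -134647928267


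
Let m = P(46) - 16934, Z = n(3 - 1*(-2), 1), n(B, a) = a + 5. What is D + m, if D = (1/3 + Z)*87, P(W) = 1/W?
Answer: -753617/46 ≈ -16383.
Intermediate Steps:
n(B, a) = 5 + a
Z = 6 (Z = 5 + 1 = 6)
m = -778963/46 (m = 1/46 - 16934 = -778963/46 ≈ -16934.)
D = 551 (D = (1/3 + 6)*87 = (⅓ + 6)*87 = (19/3)*87 = 551)
D + m = 551 - 778963/46 = -753617/46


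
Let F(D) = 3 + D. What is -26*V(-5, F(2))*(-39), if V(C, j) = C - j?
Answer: -10140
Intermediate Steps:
-26*V(-5, F(2))*(-39) = -26*(-5 - (3 + 2))*(-39) = -26*(-5 - 1*5)*(-39) = -26*(-5 - 5)*(-39) = -26*(-10)*(-39) = 260*(-39) = -10140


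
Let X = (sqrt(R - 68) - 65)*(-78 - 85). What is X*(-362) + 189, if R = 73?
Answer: -3835201 + 59006*sqrt(5) ≈ -3.7033e+6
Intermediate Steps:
X = 10595 - 163*sqrt(5) (X = (sqrt(73 - 68) - 65)*(-78 - 85) = (sqrt(5) - 65)*(-163) = (-65 + sqrt(5))*(-163) = 10595 - 163*sqrt(5) ≈ 10231.)
X*(-362) + 189 = (10595 - 163*sqrt(5))*(-362) + 189 = (-3835390 + 59006*sqrt(5)) + 189 = -3835201 + 59006*sqrt(5)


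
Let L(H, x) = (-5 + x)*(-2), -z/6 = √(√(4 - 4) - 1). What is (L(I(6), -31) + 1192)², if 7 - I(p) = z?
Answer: 1597696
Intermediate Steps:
z = -6*I (z = -6*√(√(4 - 4) - 1) = -6*√(√0 - 1) = -6*√(0 - 1) = -6*I ≈ -6.0*I)
I(p) = 7 + 6*I (I(p) = 7 - (-6)*I = 7 + 6*I)
L(H, x) = 10 - 2*x
(L(I(6), -31) + 1192)² = ((10 - 2*(-31)) + 1192)² = ((10 + 62) + 1192)² = (72 + 1192)² = 1264² = 1597696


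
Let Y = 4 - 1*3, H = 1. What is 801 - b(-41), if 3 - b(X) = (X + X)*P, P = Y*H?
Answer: 716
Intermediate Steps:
Y = 1 (Y = 4 - 3 = 1)
P = 1 (P = 1*1 = 1)
b(X) = 3 - 2*X (b(X) = 3 - (X + X) = 3 - 2*X)
801 - b(-41) = 801 - (3 - 2*(-41)) = 801 - (3 + 82) = 801 - 1*85 = 801 - 85 = 716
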